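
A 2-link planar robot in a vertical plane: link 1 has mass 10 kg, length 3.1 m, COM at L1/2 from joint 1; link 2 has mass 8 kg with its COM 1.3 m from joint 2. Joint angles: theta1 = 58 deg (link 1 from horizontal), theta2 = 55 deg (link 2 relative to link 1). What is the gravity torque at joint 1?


Horizontal distance from joint 1 to link-1 COM:
  x_c1 = (L1/2)*cos(t1) = 1.55 * 0.5299 = 0.8214 m
Horizontal distance from joint 1 to link-2 COM:
  x_c2 = L1*cos(t1) + Lc2*cos(t1+t2)
       = 3.1*0.5299 + 1.3*-0.3907 = 1.1348 m
tau1 = m1*g*x_c1 + m2*g*x_c2
     = 10*9.81*0.8214 + 8*9.81*1.1348
     = 80.5769 + 89.059
     = 169.6359 Nm


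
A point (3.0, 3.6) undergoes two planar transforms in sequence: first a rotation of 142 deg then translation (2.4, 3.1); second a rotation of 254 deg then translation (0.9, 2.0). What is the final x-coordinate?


After transform 1:
x1 = cos(142)*3.0 - sin(142)*3.6 + 2.4 = -2.1804
y1 = sin(142)*3.0 + cos(142)*3.6 + 3.1 = 2.1101
After transform 2:
x2 = cos(254)*-2.1804 - sin(254)*2.1101 + 0.9
= 3.5294


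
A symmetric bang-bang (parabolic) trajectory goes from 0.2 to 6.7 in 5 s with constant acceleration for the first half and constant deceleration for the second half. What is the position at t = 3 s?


Symmetric rest-to-rest: each phase covers (pf-p0)/2 in time T/2. 0.5*a*(T/2)^2 = (pf-p0)/2 => a = 4*(pf-p0)/T^2
a = 4*(6.7-0.2)/5^2 = 1.04
t = 3 is in the deceleration phase (t > T/2).
p = pf - 0.5*a*(T-t)^2 = 6.7 - 0.5*1.04*2^2
= 4.62


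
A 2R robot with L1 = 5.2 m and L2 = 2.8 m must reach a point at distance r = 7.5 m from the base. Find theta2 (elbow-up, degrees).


cos(theta2) = (r^2 - L1^2 - L2^2) / (2*L1*L2)
cos(theta2) = (56.25 - 27.04 - 7.84) / 29.12
cos(theta2) = 0.73386
theta2 = 42.789 degrees


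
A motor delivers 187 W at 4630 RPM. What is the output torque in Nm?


omega = 4630 * 2*pi/60 = 484.8525 rad/s
tau = P / omega = 187 / 484.8525
= 0.3857 Nm


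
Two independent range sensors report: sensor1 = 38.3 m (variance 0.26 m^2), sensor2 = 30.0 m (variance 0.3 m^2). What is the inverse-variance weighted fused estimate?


w1 = (1/var1) / (1/var1 + 1/var2)
   = 3.8462 / (3.8462 + 3.3333) = 0.5357
w2 = 1 - w1 = 0.4643
fused = w1*s1 + w2*s2 = 20.5179 + 13.9286
= 34.4464 m


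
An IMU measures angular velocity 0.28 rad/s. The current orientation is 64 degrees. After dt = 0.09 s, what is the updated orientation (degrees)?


delta_theta = w * dt = 0.28 * 0.09 = 0.0252 rad
= 1.4439 deg
theta_new = 64 + 1.4439 = 65.4439 deg


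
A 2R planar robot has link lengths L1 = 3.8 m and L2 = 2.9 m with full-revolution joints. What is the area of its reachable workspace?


r_max = L1 + L2 = 6.7 m
r_min = |L1 - L2| = 0.9 m
Area = pi*(r_max^2 - r_min^2)
= pi*(44.89 - 0.81)
= pi * 44.08
= 138.4814 m^2


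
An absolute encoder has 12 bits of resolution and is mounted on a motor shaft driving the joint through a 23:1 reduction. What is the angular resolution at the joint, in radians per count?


counts = 2^12 = 4096
effective counts at joint = 4096 * 23 = 94208
resolution = 2*pi / 94208
= 6.6695e-05 rad/count


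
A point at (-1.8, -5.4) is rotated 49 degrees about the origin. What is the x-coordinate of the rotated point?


x' = x*cos(theta) - y*sin(theta)
cos(49 deg) = 0.6561, sin(49 deg) = 0.7547
x' = -1.8 * 0.6561 - -5.4 * 0.7547
= -1.1809 - -4.0754
= 2.8945


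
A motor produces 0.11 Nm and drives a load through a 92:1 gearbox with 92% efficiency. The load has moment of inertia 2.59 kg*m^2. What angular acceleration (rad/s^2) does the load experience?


tau_out = tau_motor * N * eta
= 0.11 * 92 * 0.92 = 9.3104 Nm
alpha = tau_out / I = 9.3104 / 2.59
= 3.5947 rad/s^2


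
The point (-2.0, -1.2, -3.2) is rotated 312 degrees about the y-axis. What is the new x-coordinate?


Rotation about y-axis: x' = x*cos(theta) + z*sin(theta)
= -2.0 * 0.6691 + -3.2 * -0.7431
= 1.0398


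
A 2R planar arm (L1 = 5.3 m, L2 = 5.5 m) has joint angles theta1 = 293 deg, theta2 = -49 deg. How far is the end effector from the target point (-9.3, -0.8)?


End effector via forward kinematics:
x = L1*cos(t1) + L2*cos(t1+t2) = -0.3402
y = L1*sin(t1) + L2*sin(t1+t2) = -9.822
Distance to target:
d = sqrt((-9.3 - -0.3402)^2 + (-0.8 - -9.822)^2)
= sqrt(80.2786 + 81.3973)
= 12.7152 m


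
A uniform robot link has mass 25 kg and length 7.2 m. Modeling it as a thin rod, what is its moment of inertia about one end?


I = (1/3) * m * L^2
= (1/3) * 25 * 7.2^2
= 0.333333 * 25 * 51.84
= 432.0 kg*m^2


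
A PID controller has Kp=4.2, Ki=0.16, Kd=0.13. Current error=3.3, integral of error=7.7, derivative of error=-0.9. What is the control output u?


u = Kp*e + Ki*int(e) + Kd*de/dt
= 4.2*3.3 + 0.16*7.7 + 0.13*(-0.9)
= 13.86 + 1.232 + -0.117
= 14.975


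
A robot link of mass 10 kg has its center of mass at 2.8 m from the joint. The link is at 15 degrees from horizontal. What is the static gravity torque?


tau = m*g*L*cos(angle)
= 10 * 9.81 * 2.8 * cos(15 deg)
= 10 * 9.81 * 2.8 * 0.9659
= 265.3205 Nm


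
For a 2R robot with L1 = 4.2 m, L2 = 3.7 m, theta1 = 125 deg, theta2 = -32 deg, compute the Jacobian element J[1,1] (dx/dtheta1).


J[1,1] = -L1*sin(t1) - L2*sin(t1+t2)
= -4.2*sin(125) - 3.7*sin(93)
= -7.1354


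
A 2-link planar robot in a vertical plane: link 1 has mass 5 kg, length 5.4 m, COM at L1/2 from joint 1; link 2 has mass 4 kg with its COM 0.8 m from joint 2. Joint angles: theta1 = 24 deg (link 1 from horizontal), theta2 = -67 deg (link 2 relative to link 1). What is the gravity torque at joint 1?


Horizontal distance from joint 1 to link-1 COM:
  x_c1 = (L1/2)*cos(t1) = 2.7 * 0.9135 = 2.4666 m
Horizontal distance from joint 1 to link-2 COM:
  x_c2 = L1*cos(t1) + Lc2*cos(t1+t2)
       = 5.4*0.9135 + 0.8*0.7314 = 5.5182 m
tau1 = m1*g*x_c1 + m2*g*x_c2
     = 5*9.81*2.4666 + 4*9.81*5.5182
     = 120.9854 + 216.5353
     = 337.5207 Nm


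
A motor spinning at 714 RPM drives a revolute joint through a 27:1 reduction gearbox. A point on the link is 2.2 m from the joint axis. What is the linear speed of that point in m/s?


omega_motor = 714 * 2*pi/60 = 74.7699 rad/s
omega_joint = omega_motor / 27 = 2.7693 rad/s
v = omega_joint * r = 2.7693 * 2.2
= 6.0924 m/s


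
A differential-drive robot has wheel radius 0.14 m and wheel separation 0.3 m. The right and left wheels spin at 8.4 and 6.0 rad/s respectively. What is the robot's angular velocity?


vR = r*wR = 0.14*8.4 = 1.176 m/s
vL = r*wL = 0.14*6.0 = 0.84 m/s
v = (vR+vL)/2 = 1.008 m/s
omega = (vR-vL)/L = 1.12 rad/s
angular velocity = 1.12 rad/s


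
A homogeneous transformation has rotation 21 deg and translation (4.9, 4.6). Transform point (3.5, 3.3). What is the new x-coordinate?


x' = cos(theta)*px - sin(theta)*py + tx
= 0.9336*3.5 - 0.3584*3.3 + 4.9
= 6.9849


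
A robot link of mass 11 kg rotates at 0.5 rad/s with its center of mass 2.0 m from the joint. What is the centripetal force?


F = m * omega^2 * r
= 11 * 0.5^2 * 2.0
= 11 * 0.25 * 2.0
= 5.5 N


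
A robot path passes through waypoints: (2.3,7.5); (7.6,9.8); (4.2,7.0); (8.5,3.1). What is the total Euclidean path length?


Segment lengths:
  seg1 = sqrt((5.3)^2 + (2.3)^2) = 5.7775
  seg2 = sqrt((-3.4)^2 + (-2.8)^2) = 4.4045
  seg3 = sqrt((4.3)^2 + (-3.9)^2) = 5.8052
Total = 15.9873


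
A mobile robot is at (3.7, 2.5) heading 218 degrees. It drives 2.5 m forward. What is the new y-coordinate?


y_new = y0 + d*sin(theta)
= 2.5 + 2.5*sin(218)
= 2.5 + -1.5392
= 0.9608


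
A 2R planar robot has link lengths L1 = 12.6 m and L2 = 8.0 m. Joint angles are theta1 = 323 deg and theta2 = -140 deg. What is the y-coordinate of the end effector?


Convert angles to radians: theta1 = 5.6374, theta2 = -2.4435
y = L1*sin(theta1) + L2*sin(theta1+theta2)
y = -7.5829 + -0.4187
y = -8.0016


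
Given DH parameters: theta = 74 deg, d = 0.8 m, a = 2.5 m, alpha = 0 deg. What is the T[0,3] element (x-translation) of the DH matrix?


T[0,3] = a * cos(theta)
= 2.5 * cos(74 deg)
= 2.5 * 0.2756
= 0.6891


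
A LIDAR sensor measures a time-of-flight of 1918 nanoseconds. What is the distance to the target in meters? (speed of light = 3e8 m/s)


tof = 1918 ns = 1.918e-06 s
dist = c * tof / 2
= 3e8 * 1.918e-06 / 2
= 287.7 m


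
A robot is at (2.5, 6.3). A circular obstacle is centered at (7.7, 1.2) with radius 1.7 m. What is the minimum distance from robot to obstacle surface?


center_dist = sqrt((2.5-7.7)^2 + (6.3-1.2)^2)
= sqrt(27.04 + 26.01)
= 7.2835
min_dist = center_dist - radius = 7.2835 - 1.7 = 5.5835 m


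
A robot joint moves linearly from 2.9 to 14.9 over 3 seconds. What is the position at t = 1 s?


s = t/T = 1/3 = 0.3333
p(t) = p0 + (pf-p0)*s
= 2.9 + (14.9 - 2.9) * 0.3333
= 6.9


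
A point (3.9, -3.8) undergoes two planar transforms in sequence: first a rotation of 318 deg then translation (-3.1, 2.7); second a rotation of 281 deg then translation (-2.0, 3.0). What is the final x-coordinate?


After transform 1:
x1 = cos(318)*3.9 - sin(318)*-3.8 + -3.1 = -2.7444
y1 = sin(318)*3.9 + cos(318)*-3.8 + 2.7 = -2.7336
After transform 2:
x2 = cos(281)*-2.7444 - sin(281)*-2.7336 + -2.0
= -5.207


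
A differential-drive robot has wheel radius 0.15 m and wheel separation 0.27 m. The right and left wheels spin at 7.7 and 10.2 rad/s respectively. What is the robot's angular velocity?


vR = r*wR = 0.15*7.7 = 1.155 m/s
vL = r*wL = 0.15*10.2 = 1.53 m/s
v = (vR+vL)/2 = 1.3425 m/s
omega = (vR-vL)/L = -1.3889 rad/s
angular velocity = -1.3889 rad/s


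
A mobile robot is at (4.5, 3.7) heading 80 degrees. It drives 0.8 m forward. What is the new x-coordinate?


x_new = x0 + d*cos(theta)
= 4.5 + 0.8*cos(80)
= 4.5 + 0.1389
= 4.6389


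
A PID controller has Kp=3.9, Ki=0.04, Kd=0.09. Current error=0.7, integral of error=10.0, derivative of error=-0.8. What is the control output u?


u = Kp*e + Ki*int(e) + Kd*de/dt
= 3.9*0.7 + 0.04*10.0 + 0.09*(-0.8)
= 2.73 + 0.4 + -0.072
= 3.058


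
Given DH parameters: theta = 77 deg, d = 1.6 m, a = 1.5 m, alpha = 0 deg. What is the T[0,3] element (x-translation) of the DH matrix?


T[0,3] = a * cos(theta)
= 1.5 * cos(77 deg)
= 1.5 * 0.225
= 0.3374


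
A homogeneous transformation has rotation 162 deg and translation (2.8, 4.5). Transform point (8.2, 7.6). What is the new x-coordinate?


x' = cos(theta)*px - sin(theta)*py + tx
= -0.9511*8.2 - 0.309*7.6 + 2.8
= -7.3472


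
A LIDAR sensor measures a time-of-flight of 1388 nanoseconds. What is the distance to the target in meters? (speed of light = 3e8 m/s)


tof = 1388 ns = 1.388e-06 s
dist = c * tof / 2
= 3e8 * 1.388e-06 / 2
= 208.2 m


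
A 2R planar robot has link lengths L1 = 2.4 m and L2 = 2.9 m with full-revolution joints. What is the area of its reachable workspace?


r_max = L1 + L2 = 5.3 m
r_min = |L1 - L2| = 0.5 m
Area = pi*(r_max^2 - r_min^2)
= pi*(28.09 - 0.25)
= pi * 27.84
= 87.4619 m^2


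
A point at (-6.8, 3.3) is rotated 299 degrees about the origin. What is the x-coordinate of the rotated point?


x' = x*cos(theta) - y*sin(theta)
cos(299 deg) = 0.4848, sin(299 deg) = -0.8746
x' = -6.8 * 0.4848 - 3.3 * -0.8746
= -3.2967 - -2.8862
= -0.4105


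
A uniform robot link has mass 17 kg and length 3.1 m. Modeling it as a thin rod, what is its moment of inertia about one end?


I = (1/3) * m * L^2
= (1/3) * 17 * 3.1^2
= 0.333333 * 17 * 9.61
= 54.4567 kg*m^2


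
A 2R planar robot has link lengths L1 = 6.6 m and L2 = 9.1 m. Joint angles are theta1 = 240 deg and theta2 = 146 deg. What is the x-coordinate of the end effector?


Convert angles to radians: theta1 = 4.1888, theta2 = 2.5482
x = L1*cos(theta1) + L2*cos(theta1+theta2)
x = -3.3 + 8.179
x = 4.879


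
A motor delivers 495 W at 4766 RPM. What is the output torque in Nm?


omega = 4766 * 2*pi/60 = 499.0944 rad/s
tau = P / omega = 495 / 499.0944
= 0.9918 Nm


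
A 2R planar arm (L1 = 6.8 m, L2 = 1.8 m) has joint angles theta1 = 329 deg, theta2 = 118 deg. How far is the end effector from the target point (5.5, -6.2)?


End effector via forward kinematics:
x = L1*cos(t1) + L2*cos(t1+t2) = 5.9229
y = L1*sin(t1) + L2*sin(t1+t2) = -1.7047
Distance to target:
d = sqrt((5.5 - 5.9229)^2 + (-6.2 - -1.7047)^2)
= sqrt(0.1789 + 20.2075)
= 4.5151 m


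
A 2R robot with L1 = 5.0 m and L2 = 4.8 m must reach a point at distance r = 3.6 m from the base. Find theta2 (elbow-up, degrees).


cos(theta2) = (r^2 - L1^2 - L2^2) / (2*L1*L2)
cos(theta2) = (12.96 - 25.0 - 23.04) / 48.0
cos(theta2) = -0.730833
theta2 = 136.9563 degrees


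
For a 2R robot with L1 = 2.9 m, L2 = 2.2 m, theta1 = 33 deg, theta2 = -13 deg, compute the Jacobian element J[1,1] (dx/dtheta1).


J[1,1] = -L1*sin(t1) - L2*sin(t1+t2)
= -2.9*sin(33) - 2.2*sin(20)
= -2.3319


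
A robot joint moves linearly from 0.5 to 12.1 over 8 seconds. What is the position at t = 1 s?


s = t/T = 1/8 = 0.125
p(t) = p0 + (pf-p0)*s
= 0.5 + (12.1 - 0.5) * 0.125
= 1.95


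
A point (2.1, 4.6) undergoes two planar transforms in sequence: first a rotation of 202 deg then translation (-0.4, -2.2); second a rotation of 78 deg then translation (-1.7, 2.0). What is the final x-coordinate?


After transform 1:
x1 = cos(202)*2.1 - sin(202)*4.6 + -0.4 = -0.6239
y1 = sin(202)*2.1 + cos(202)*4.6 + -2.2 = -7.2517
After transform 2:
x2 = cos(78)*-0.6239 - sin(78)*-7.2517 + -1.7
= 5.2635


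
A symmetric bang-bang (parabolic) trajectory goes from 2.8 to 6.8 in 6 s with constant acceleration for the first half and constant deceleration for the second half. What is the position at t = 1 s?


Symmetric rest-to-rest: each phase covers (pf-p0)/2 in time T/2. 0.5*a*(T/2)^2 = (pf-p0)/2 => a = 4*(pf-p0)/T^2
a = 4*(6.8-2.8)/6^2 = 0.4444
t = 1 is in the acceleration phase (t <= T/2).
p = p0 + 0.5*a*t^2 = 2.8 + 0.5*0.4444*1^2
= 3.0222


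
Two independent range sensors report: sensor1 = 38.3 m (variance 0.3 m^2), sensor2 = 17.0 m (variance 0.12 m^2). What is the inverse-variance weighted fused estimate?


w1 = (1/var1) / (1/var1 + 1/var2)
   = 3.3333 / (3.3333 + 8.3333) = 0.2857
w2 = 1 - w1 = 0.7143
fused = w1*s1 + w2*s2 = 10.9429 + 12.1429
= 23.0857 m


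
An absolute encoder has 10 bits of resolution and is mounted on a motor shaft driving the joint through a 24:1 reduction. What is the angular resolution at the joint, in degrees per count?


counts = 2^10 = 1024
effective counts at joint = 1024 * 24 = 24576
resolution = 360 / 24576
= 0.0146 deg/count


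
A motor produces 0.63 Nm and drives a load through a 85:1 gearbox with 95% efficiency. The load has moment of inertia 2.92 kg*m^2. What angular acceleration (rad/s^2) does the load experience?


tau_out = tau_motor * N * eta
= 0.63 * 85 * 0.95 = 50.8725 Nm
alpha = tau_out / I = 50.8725 / 2.92
= 17.4221 rad/s^2


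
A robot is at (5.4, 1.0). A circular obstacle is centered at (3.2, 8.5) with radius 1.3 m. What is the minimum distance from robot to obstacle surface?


center_dist = sqrt((5.4-3.2)^2 + (1.0-8.5)^2)
= sqrt(4.84 + 56.25)
= 7.816
min_dist = center_dist - radius = 7.816 - 1.3 = 6.516 m


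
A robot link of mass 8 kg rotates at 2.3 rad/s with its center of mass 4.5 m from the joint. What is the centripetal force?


F = m * omega^2 * r
= 8 * 2.3^2 * 4.5
= 8 * 5.29 * 4.5
= 190.44 N


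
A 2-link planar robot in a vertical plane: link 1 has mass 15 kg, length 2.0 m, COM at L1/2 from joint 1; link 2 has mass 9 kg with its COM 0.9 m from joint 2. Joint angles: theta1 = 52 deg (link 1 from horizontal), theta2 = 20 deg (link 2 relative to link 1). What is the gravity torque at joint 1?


Horizontal distance from joint 1 to link-1 COM:
  x_c1 = (L1/2)*cos(t1) = 1.0 * 0.6157 = 0.6157 m
Horizontal distance from joint 1 to link-2 COM:
  x_c2 = L1*cos(t1) + Lc2*cos(t1+t2)
       = 2.0*0.6157 + 0.9*0.309 = 1.5094 m
tau1 = m1*g*x_c1 + m2*g*x_c2
     = 15*9.81*0.6157 + 9*9.81*1.5094
     = 90.5946 + 133.2683
     = 223.8629 Nm


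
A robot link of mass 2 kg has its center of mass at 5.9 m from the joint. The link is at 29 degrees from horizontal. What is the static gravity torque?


tau = m*g*L*cos(angle)
= 2 * 9.81 * 5.9 * cos(29 deg)
= 2 * 9.81 * 5.9 * 0.8746
= 101.2442 Nm


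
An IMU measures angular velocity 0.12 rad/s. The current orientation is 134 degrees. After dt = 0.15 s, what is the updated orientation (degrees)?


delta_theta = w * dt = 0.12 * 0.15 = 0.018 rad
= 1.0313 deg
theta_new = 134 + 1.0313 = 135.0313 deg


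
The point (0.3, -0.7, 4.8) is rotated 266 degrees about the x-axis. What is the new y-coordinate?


Rotation about x-axis: y' = y*cos(theta) - z*sin(theta)
= -0.7 * -0.0698 - 4.8 * -0.9976
= 4.8371


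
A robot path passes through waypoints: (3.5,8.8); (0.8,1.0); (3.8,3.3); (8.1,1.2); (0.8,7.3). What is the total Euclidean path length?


Segment lengths:
  seg1 = sqrt((-2.7)^2 + (-7.8)^2) = 8.2541
  seg2 = sqrt((3.0)^2 + (2.3)^2) = 3.7802
  seg3 = sqrt((4.3)^2 + (-2.1)^2) = 4.7854
  seg4 = sqrt((-7.3)^2 + (6.1)^2) = 9.5131
Total = 26.3328


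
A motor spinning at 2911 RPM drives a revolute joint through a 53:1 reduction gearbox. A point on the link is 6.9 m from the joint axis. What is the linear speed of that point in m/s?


omega_motor = 2911 * 2*pi/60 = 304.8392 rad/s
omega_joint = omega_motor / 53 = 5.7517 rad/s
v = omega_joint * r = 5.7517 * 6.9
= 39.6866 m/s


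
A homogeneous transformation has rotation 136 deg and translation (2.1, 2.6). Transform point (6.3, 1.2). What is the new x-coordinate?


x' = cos(theta)*px - sin(theta)*py + tx
= -0.7193*6.3 - 0.6947*1.2 + 2.1
= -3.2654


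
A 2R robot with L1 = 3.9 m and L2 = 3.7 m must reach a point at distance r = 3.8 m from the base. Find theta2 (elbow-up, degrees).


cos(theta2) = (r^2 - L1^2 - L2^2) / (2*L1*L2)
cos(theta2) = (14.44 - 15.21 - 13.69) / 28.86
cos(theta2) = -0.50104
theta2 = 120.0688 degrees


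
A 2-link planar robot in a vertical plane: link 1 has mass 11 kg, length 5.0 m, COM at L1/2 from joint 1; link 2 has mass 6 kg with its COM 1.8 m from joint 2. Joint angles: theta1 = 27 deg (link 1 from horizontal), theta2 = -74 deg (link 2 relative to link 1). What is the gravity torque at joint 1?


Horizontal distance from joint 1 to link-1 COM:
  x_c1 = (L1/2)*cos(t1) = 2.5 * 0.891 = 2.2275 m
Horizontal distance from joint 1 to link-2 COM:
  x_c2 = L1*cos(t1) + Lc2*cos(t1+t2)
       = 5.0*0.891 + 1.8*0.682 = 5.6826 m
tau1 = m1*g*x_c1 + m2*g*x_c2
     = 11*9.81*2.2275 + 6*9.81*5.6826
     = 240.3713 + 334.4796
     = 574.8509 Nm


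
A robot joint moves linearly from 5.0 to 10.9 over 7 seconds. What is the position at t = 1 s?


s = t/T = 1/7 = 0.1429
p(t) = p0 + (pf-p0)*s
= 5.0 + (10.9 - 5.0) * 0.1429
= 5.8429


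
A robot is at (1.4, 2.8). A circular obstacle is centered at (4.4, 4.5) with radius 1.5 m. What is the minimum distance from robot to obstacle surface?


center_dist = sqrt((1.4-4.4)^2 + (2.8-4.5)^2)
= sqrt(9.0 + 2.89)
= 3.4482
min_dist = center_dist - radius = 3.4482 - 1.5 = 1.9482 m


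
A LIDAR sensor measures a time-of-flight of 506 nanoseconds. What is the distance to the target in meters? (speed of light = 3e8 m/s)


tof = 506 ns = 5.06e-07 s
dist = c * tof / 2
= 3e8 * 5.06e-07 / 2
= 75.9 m


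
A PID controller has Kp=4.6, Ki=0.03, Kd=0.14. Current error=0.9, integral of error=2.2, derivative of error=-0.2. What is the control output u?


u = Kp*e + Ki*int(e) + Kd*de/dt
= 4.6*0.9 + 0.03*2.2 + 0.14*(-0.2)
= 4.14 + 0.066 + -0.028
= 4.178


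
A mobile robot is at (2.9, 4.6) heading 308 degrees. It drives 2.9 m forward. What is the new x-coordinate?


x_new = x0 + d*cos(theta)
= 2.9 + 2.9*cos(308)
= 2.9 + 1.7854
= 4.6854


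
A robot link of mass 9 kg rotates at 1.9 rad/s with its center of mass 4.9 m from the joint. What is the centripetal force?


F = m * omega^2 * r
= 9 * 1.9^2 * 4.9
= 9 * 3.61 * 4.9
= 159.201 N


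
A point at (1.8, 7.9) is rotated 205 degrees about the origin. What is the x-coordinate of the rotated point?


x' = x*cos(theta) - y*sin(theta)
cos(205 deg) = -0.9063, sin(205 deg) = -0.4226
x' = 1.8 * -0.9063 - 7.9 * -0.4226
= -1.6314 - -3.3387
= 1.7073


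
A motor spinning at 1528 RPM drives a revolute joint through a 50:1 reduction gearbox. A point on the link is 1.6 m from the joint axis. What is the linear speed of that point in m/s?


omega_motor = 1528 * 2*pi/60 = 160.0118 rad/s
omega_joint = omega_motor / 50 = 3.2002 rad/s
v = omega_joint * r = 3.2002 * 1.6
= 5.1204 m/s


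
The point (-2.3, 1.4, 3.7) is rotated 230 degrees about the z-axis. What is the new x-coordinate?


Rotation about z-axis: x' = x*cos(theta) - y*sin(theta)
= -2.3 * -0.6428 - 1.4 * -0.766
= 2.5509


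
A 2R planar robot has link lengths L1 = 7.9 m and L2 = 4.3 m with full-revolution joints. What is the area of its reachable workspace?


r_max = L1 + L2 = 12.2 m
r_min = |L1 - L2| = 3.6 m
Area = pi*(r_max^2 - r_min^2)
= pi*(148.84 - 12.96)
= pi * 135.88
= 426.8796 m^2


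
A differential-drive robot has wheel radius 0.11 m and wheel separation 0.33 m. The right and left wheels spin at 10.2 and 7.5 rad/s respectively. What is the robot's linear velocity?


vR = r*wR = 0.11*10.2 = 1.122 m/s
vL = r*wL = 0.11*7.5 = 0.825 m/s
v = (vR+vL)/2 = 0.9735 m/s
omega = (vR-vL)/L = 0.9 rad/s
linear velocity = 0.9735 m/s


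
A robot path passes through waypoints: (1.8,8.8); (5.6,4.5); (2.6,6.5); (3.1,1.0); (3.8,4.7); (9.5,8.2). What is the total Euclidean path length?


Segment lengths:
  seg1 = sqrt((3.8)^2 + (-4.3)^2) = 5.7385
  seg2 = sqrt((-3.0)^2 + (2.0)^2) = 3.6056
  seg3 = sqrt((0.5)^2 + (-5.5)^2) = 5.5227
  seg4 = sqrt((0.7)^2 + (3.7)^2) = 3.7656
  seg5 = sqrt((5.7)^2 + (3.5)^2) = 6.6888
Total = 25.3211


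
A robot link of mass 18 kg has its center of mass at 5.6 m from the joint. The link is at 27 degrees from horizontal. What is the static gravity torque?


tau = m*g*L*cos(angle)
= 18 * 9.81 * 5.6 * cos(27 deg)
= 18 * 9.81 * 5.6 * 0.891
= 881.07 Nm


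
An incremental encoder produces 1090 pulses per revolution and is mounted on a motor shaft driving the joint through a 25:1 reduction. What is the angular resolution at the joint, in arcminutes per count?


counts per rev = 1090
effective counts at joint = 1090 * 25 = 27250
resolution = 360*60 / 27250
= 0.7927 arcmin/count


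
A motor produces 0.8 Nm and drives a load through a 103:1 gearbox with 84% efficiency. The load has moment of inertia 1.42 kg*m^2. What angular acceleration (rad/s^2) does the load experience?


tau_out = tau_motor * N * eta
= 0.8 * 103 * 0.84 = 69.216 Nm
alpha = tau_out / I = 69.216 / 1.42
= 48.7437 rad/s^2


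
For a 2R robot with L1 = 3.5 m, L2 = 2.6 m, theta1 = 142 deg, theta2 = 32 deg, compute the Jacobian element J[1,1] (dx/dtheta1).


J[1,1] = -L1*sin(t1) - L2*sin(t1+t2)
= -3.5*sin(142) - 2.6*sin(174)
= -2.4266


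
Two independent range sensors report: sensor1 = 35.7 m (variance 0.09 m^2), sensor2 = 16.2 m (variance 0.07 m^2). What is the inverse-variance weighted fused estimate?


w1 = (1/var1) / (1/var1 + 1/var2)
   = 11.1111 / (11.1111 + 14.2857) = 0.4375
w2 = 1 - w1 = 0.5625
fused = w1*s1 + w2*s2 = 15.6188 + 9.1125
= 24.7313 m


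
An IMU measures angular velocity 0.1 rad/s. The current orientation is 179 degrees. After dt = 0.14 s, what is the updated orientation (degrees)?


delta_theta = w * dt = 0.1 * 0.14 = 0.014 rad
= 0.8021 deg
theta_new = 179 + 0.8021 = 179.8021 deg


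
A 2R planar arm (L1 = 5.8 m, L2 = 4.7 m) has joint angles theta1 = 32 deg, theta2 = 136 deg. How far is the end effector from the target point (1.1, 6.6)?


End effector via forward kinematics:
x = L1*cos(t1) + L2*cos(t1+t2) = 0.3214
y = L1*sin(t1) + L2*sin(t1+t2) = 4.0507
Distance to target:
d = sqrt((1.1 - 0.3214)^2 + (6.6 - 4.0507)^2)
= sqrt(0.6062 + 6.4988)
= 2.6655 m


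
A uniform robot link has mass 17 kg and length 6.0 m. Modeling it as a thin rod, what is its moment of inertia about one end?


I = (1/3) * m * L^2
= (1/3) * 17 * 6.0^2
= 0.333333 * 17 * 36.0
= 204.0 kg*m^2


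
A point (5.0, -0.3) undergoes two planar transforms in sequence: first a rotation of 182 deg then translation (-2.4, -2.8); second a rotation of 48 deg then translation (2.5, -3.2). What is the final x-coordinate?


After transform 1:
x1 = cos(182)*5.0 - sin(182)*-0.3 + -2.4 = -7.4074
y1 = sin(182)*5.0 + cos(182)*-0.3 + -2.8 = -2.6747
After transform 2:
x2 = cos(48)*-7.4074 - sin(48)*-2.6747 + 2.5
= -0.4689


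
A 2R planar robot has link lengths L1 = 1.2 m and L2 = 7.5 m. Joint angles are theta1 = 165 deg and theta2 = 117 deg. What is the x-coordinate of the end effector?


Convert angles to radians: theta1 = 2.8798, theta2 = 2.042
x = L1*cos(theta1) + L2*cos(theta1+theta2)
x = -1.1591 + 1.5593
x = 0.4002


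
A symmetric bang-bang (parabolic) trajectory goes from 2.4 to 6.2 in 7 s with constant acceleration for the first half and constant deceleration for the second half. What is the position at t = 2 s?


Symmetric rest-to-rest: each phase covers (pf-p0)/2 in time T/2. 0.5*a*(T/2)^2 = (pf-p0)/2 => a = 4*(pf-p0)/T^2
a = 4*(6.2-2.4)/7^2 = 0.3102
t = 2 is in the acceleration phase (t <= T/2).
p = p0 + 0.5*a*t^2 = 2.4 + 0.5*0.3102*2^2
= 3.0204


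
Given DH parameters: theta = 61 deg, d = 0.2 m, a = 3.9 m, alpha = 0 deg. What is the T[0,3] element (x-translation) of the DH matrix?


T[0,3] = a * cos(theta)
= 3.9 * cos(61 deg)
= 3.9 * 0.4848
= 1.8908


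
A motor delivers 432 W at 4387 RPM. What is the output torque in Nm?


omega = 4387 * 2*pi/60 = 459.4056 rad/s
tau = P / omega = 432 / 459.4056
= 0.9403 Nm


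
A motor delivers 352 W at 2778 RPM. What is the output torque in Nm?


omega = 2778 * 2*pi/60 = 290.9115 rad/s
tau = P / omega = 352 / 290.9115
= 1.21 Nm


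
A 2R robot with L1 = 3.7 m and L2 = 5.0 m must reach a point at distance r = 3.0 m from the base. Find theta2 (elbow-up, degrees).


cos(theta2) = (r^2 - L1^2 - L2^2) / (2*L1*L2)
cos(theta2) = (9.0 - 13.69 - 25.0) / 37.0
cos(theta2) = -0.802432
theta2 = 143.363 degrees


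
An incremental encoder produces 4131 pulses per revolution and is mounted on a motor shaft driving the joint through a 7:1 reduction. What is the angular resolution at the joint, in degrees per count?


counts per rev = 4131
effective counts at joint = 4131 * 7 = 28917
resolution = 360 / 28917
= 0.0124 deg/count


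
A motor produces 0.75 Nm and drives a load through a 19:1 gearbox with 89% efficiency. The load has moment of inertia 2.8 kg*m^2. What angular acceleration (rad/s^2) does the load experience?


tau_out = tau_motor * N * eta
= 0.75 * 19 * 0.89 = 12.6825 Nm
alpha = tau_out / I = 12.6825 / 2.8
= 4.5295 rad/s^2


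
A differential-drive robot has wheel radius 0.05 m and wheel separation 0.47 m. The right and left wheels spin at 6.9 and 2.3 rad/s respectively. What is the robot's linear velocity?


vR = r*wR = 0.05*6.9 = 0.345 m/s
vL = r*wL = 0.05*2.3 = 0.115 m/s
v = (vR+vL)/2 = 0.23 m/s
omega = (vR-vL)/L = 0.4894 rad/s
linear velocity = 0.23 m/s


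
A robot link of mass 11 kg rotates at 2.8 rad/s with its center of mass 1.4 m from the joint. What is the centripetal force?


F = m * omega^2 * r
= 11 * 2.8^2 * 1.4
= 11 * 7.84 * 1.4
= 120.736 N


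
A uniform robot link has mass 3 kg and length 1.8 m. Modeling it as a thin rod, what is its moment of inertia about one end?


I = (1/3) * m * L^2
= (1/3) * 3 * 1.8^2
= 0.333333 * 3 * 3.24
= 3.24 kg*m^2


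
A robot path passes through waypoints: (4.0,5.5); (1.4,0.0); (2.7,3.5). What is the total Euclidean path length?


Segment lengths:
  seg1 = sqrt((-2.6)^2 + (-5.5)^2) = 6.0836
  seg2 = sqrt((1.3)^2 + (3.5)^2) = 3.7336
Total = 9.8172


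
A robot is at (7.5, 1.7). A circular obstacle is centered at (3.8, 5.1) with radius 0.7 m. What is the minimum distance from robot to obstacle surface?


center_dist = sqrt((7.5-3.8)^2 + (1.7-5.1)^2)
= sqrt(13.69 + 11.56)
= 5.0249
min_dist = center_dist - radius = 5.0249 - 0.7 = 4.3249 m


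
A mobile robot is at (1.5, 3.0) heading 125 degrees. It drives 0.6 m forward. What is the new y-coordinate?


y_new = y0 + d*sin(theta)
= 3.0 + 0.6*sin(125)
= 3.0 + 0.4915
= 3.4915


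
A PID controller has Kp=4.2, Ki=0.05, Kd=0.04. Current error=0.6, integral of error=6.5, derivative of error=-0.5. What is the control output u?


u = Kp*e + Ki*int(e) + Kd*de/dt
= 4.2*0.6 + 0.05*6.5 + 0.04*(-0.5)
= 2.52 + 0.325 + -0.02
= 2.825


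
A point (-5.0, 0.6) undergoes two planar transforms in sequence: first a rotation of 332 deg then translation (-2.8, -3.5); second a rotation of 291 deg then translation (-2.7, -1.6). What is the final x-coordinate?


After transform 1:
x1 = cos(332)*-5.0 - sin(332)*0.6 + -2.8 = -6.9331
y1 = sin(332)*-5.0 + cos(332)*0.6 + -3.5 = -0.6229
After transform 2:
x2 = cos(291)*-6.9331 - sin(291)*-0.6229 + -2.7
= -5.7661


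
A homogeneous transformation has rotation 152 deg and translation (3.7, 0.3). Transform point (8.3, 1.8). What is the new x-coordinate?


x' = cos(theta)*px - sin(theta)*py + tx
= -0.8829*8.3 - 0.4695*1.8 + 3.7
= -4.4735


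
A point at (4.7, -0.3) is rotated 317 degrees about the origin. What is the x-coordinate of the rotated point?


x' = x*cos(theta) - y*sin(theta)
cos(317 deg) = 0.7314, sin(317 deg) = -0.682
x' = 4.7 * 0.7314 - -0.3 * -0.682
= 3.4374 - 0.2046
= 3.2328


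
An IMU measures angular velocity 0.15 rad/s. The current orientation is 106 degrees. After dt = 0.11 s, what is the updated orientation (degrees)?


delta_theta = w * dt = 0.15 * 0.11 = 0.0165 rad
= 0.9454 deg
theta_new = 106 + 0.9454 = 106.9454 deg


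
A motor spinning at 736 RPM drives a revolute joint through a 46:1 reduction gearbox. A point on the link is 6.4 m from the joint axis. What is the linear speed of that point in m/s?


omega_motor = 736 * 2*pi/60 = 77.0737 rad/s
omega_joint = omega_motor / 46 = 1.6755 rad/s
v = omega_joint * r = 1.6755 * 6.4
= 10.7233 m/s


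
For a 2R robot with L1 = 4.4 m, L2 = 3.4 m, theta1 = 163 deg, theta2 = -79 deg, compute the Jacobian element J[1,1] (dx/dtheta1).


J[1,1] = -L1*sin(t1) - L2*sin(t1+t2)
= -4.4*sin(163) - 3.4*sin(84)
= -4.6678


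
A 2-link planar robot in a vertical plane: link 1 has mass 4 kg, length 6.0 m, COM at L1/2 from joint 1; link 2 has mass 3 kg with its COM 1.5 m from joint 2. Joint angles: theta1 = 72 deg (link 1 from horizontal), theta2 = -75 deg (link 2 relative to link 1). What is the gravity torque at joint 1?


Horizontal distance from joint 1 to link-1 COM:
  x_c1 = (L1/2)*cos(t1) = 3.0 * 0.309 = 0.9271 m
Horizontal distance from joint 1 to link-2 COM:
  x_c2 = L1*cos(t1) + Lc2*cos(t1+t2)
       = 6.0*0.309 + 1.5*0.9986 = 3.352 m
tau1 = m1*g*x_c1 + m2*g*x_c2
     = 4*9.81*0.9271 + 3*9.81*3.352
     = 36.3775 + 98.6507
     = 135.0282 Nm


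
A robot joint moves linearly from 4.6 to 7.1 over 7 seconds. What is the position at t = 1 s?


s = t/T = 1/7 = 0.1429
p(t) = p0 + (pf-p0)*s
= 4.6 + (7.1 - 4.6) * 0.1429
= 4.9571


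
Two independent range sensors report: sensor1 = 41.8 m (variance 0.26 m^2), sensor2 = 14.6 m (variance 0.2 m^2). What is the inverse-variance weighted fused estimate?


w1 = (1/var1) / (1/var1 + 1/var2)
   = 3.8462 / (3.8462 + 5.0) = 0.4348
w2 = 1 - w1 = 0.5652
fused = w1*s1 + w2*s2 = 18.1739 + 8.2522
= 26.4261 m


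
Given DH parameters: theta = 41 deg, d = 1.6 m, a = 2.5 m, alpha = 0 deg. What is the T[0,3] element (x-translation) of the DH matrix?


T[0,3] = a * cos(theta)
= 2.5 * cos(41 deg)
= 2.5 * 0.7547
= 1.8868


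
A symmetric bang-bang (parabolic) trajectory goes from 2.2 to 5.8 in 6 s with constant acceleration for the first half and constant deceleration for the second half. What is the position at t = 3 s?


Symmetric rest-to-rest: each phase covers (pf-p0)/2 in time T/2. 0.5*a*(T/2)^2 = (pf-p0)/2 => a = 4*(pf-p0)/T^2
a = 4*(5.8-2.2)/6^2 = 0.4
t = 3 is in the acceleration phase (t <= T/2).
p = p0 + 0.5*a*t^2 = 2.2 + 0.5*0.4*3^2
= 4.0


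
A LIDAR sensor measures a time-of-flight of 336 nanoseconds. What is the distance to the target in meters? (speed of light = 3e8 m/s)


tof = 336 ns = 3.36e-07 s
dist = c * tof / 2
= 3e8 * 3.36e-07 / 2
= 50.4 m


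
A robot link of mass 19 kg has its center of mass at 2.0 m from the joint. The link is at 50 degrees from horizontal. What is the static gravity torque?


tau = m*g*L*cos(angle)
= 19 * 9.81 * 2.0 * cos(50 deg)
= 19 * 9.81 * 2.0 * 0.6428
= 239.6184 Nm


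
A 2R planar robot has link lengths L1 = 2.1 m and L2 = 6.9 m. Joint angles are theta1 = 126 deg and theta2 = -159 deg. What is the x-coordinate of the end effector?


Convert angles to radians: theta1 = 2.1991, theta2 = -2.7751
x = L1*cos(theta1) + L2*cos(theta1+theta2)
x = -1.2343 + 5.7868
x = 4.5525


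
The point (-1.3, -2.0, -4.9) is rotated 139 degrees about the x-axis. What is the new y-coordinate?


Rotation about x-axis: y' = y*cos(theta) - z*sin(theta)
= -2.0 * -0.7547 - -4.9 * 0.6561
= 4.7241


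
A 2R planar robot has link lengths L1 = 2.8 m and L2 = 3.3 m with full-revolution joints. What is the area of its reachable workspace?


r_max = L1 + L2 = 6.1 m
r_min = |L1 - L2| = 0.5 m
Area = pi*(r_max^2 - r_min^2)
= pi*(37.21 - 0.25)
= pi * 36.96
= 116.1133 m^2


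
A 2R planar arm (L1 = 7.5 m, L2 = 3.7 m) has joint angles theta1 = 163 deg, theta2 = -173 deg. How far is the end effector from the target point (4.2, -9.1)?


End effector via forward kinematics:
x = L1*cos(t1) + L2*cos(t1+t2) = -3.5285
y = L1*sin(t1) + L2*sin(t1+t2) = 1.5503
Distance to target:
d = sqrt((4.2 - -3.5285)^2 + (-9.1 - 1.5503)^2)
= sqrt(59.7297 + 113.4287)
= 13.159 m


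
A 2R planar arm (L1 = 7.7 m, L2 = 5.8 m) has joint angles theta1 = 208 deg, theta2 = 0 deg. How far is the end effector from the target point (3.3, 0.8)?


End effector via forward kinematics:
x = L1*cos(t1) + L2*cos(t1+t2) = -11.9198
y = L1*sin(t1) + L2*sin(t1+t2) = -6.3379
Distance to target:
d = sqrt((3.3 - -11.9198)^2 + (0.8 - -6.3379)^2)
= sqrt(231.6421 + 50.9491)
= 16.8104 m


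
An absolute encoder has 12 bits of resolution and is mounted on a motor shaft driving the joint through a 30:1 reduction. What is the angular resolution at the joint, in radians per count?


counts = 2^12 = 4096
effective counts at joint = 4096 * 30 = 122880
resolution = 2*pi / 122880
= 5.1133e-05 rad/count


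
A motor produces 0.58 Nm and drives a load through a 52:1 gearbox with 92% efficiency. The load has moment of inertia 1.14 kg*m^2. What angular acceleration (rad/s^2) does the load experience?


tau_out = tau_motor * N * eta
= 0.58 * 52 * 0.92 = 27.7472 Nm
alpha = tau_out / I = 27.7472 / 1.14
= 24.3396 rad/s^2


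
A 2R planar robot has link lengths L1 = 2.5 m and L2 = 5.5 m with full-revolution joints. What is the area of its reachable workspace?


r_max = L1 + L2 = 8.0 m
r_min = |L1 - L2| = 3.0 m
Area = pi*(r_max^2 - r_min^2)
= pi*(64.0 - 9.0)
= pi * 55.0
= 172.7876 m^2


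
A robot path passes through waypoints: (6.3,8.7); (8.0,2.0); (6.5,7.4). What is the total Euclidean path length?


Segment lengths:
  seg1 = sqrt((1.7)^2 + (-6.7)^2) = 6.9123
  seg2 = sqrt((-1.5)^2 + (5.4)^2) = 5.6045
Total = 12.5168


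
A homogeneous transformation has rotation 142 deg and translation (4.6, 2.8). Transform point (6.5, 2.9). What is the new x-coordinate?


x' = cos(theta)*px - sin(theta)*py + tx
= -0.788*6.5 - 0.6157*2.9 + 4.6
= -2.3075


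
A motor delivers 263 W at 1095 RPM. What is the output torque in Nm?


omega = 1095 * 2*pi/60 = 114.6681 rad/s
tau = P / omega = 263 / 114.6681
= 2.2936 Nm


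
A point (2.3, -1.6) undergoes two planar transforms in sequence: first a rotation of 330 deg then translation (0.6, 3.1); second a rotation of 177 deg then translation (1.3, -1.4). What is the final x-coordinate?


After transform 1:
x1 = cos(330)*2.3 - sin(330)*-1.6 + 0.6 = 1.7919
y1 = sin(330)*2.3 + cos(330)*-1.6 + 3.1 = 0.5644
After transform 2:
x2 = cos(177)*1.7919 - sin(177)*0.5644 + 1.3
= -0.5189


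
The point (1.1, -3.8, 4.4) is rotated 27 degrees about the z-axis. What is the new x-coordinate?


Rotation about z-axis: x' = x*cos(theta) - y*sin(theta)
= 1.1 * 0.891 - -3.8 * 0.454
= 2.7053


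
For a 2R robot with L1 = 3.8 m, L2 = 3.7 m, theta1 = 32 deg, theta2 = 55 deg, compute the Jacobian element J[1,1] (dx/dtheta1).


J[1,1] = -L1*sin(t1) - L2*sin(t1+t2)
= -3.8*sin(32) - 3.7*sin(87)
= -5.7086


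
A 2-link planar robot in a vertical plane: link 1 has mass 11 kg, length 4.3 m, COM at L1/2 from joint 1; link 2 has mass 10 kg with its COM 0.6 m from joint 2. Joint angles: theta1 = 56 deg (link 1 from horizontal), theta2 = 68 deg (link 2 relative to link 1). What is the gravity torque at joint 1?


Horizontal distance from joint 1 to link-1 COM:
  x_c1 = (L1/2)*cos(t1) = 2.15 * 0.5592 = 1.2023 m
Horizontal distance from joint 1 to link-2 COM:
  x_c2 = L1*cos(t1) + Lc2*cos(t1+t2)
       = 4.3*0.5592 + 0.6*-0.5592 = 2.069 m
tau1 = m1*g*x_c1 + m2*g*x_c2
     = 11*9.81*1.2023 + 10*9.81*2.069
     = 129.7364 + 202.9702
     = 332.7066 Nm


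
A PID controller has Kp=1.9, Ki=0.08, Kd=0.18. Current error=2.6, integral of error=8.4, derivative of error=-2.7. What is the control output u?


u = Kp*e + Ki*int(e) + Kd*de/dt
= 1.9*2.6 + 0.08*8.4 + 0.18*(-2.7)
= 4.94 + 0.672 + -0.486
= 5.126


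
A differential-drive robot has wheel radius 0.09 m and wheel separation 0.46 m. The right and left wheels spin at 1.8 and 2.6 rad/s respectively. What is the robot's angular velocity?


vR = r*wR = 0.09*1.8 = 0.162 m/s
vL = r*wL = 0.09*2.6 = 0.234 m/s
v = (vR+vL)/2 = 0.198 m/s
omega = (vR-vL)/L = -0.1565 rad/s
angular velocity = -0.1565 rad/s


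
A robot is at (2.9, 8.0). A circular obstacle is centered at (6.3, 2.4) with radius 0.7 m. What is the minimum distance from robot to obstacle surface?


center_dist = sqrt((2.9-6.3)^2 + (8.0-2.4)^2)
= sqrt(11.56 + 31.36)
= 6.5513
min_dist = center_dist - radius = 6.5513 - 0.7 = 5.8513 m


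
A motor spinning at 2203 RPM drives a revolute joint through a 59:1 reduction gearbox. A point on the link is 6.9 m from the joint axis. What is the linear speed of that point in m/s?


omega_motor = 2203 * 2*pi/60 = 230.6976 rad/s
omega_joint = omega_motor / 59 = 3.9101 rad/s
v = omega_joint * r = 3.9101 * 6.9
= 26.9799 m/s


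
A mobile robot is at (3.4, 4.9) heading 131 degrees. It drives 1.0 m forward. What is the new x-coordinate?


x_new = x0 + d*cos(theta)
= 3.4 + 1.0*cos(131)
= 3.4 + -0.6561
= 2.7439


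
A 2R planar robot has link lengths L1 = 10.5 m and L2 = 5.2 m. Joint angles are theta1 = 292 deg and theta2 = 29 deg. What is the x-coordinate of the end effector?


Convert angles to radians: theta1 = 5.0964, theta2 = 0.5061
x = L1*cos(theta1) + L2*cos(theta1+theta2)
x = 3.9334 + 4.0412
x = 7.9745


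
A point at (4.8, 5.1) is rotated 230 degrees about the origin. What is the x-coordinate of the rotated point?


x' = x*cos(theta) - y*sin(theta)
cos(230 deg) = -0.6428, sin(230 deg) = -0.766
x' = 4.8 * -0.6428 - 5.1 * -0.766
= -3.0854 - -3.9068
= 0.8214


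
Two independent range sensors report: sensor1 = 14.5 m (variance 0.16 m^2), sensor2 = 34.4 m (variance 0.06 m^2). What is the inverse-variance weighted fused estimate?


w1 = (1/var1) / (1/var1 + 1/var2)
   = 6.25 / (6.25 + 16.6667) = 0.2727
w2 = 1 - w1 = 0.7273
fused = w1*s1 + w2*s2 = 3.9545 + 25.0182
= 28.9727 m


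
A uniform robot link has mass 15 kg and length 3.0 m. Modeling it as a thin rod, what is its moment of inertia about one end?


I = (1/3) * m * L^2
= (1/3) * 15 * 3.0^2
= 0.333333 * 15 * 9.0
= 45.0 kg*m^2


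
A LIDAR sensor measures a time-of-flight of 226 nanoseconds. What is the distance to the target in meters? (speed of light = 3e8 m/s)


tof = 226 ns = 2.26e-07 s
dist = c * tof / 2
= 3e8 * 2.26e-07 / 2
= 33.9 m
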